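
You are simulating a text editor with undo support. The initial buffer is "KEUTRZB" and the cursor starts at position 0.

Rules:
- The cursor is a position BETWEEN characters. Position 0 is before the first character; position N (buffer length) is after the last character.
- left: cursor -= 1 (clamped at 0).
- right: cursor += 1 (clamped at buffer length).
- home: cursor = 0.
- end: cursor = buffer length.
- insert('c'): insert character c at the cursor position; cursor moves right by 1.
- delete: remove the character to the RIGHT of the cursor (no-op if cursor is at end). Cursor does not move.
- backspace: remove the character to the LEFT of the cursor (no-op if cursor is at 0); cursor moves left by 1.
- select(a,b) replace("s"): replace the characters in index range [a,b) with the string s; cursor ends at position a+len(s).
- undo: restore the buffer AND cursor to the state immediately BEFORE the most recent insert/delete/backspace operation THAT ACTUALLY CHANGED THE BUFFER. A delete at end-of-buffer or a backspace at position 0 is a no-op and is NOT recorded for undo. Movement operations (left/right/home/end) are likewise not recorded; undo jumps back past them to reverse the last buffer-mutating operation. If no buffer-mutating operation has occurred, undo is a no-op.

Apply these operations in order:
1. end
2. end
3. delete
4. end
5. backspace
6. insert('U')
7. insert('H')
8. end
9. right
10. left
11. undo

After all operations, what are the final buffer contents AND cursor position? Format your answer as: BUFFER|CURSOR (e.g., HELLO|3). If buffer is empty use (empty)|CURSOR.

Answer: KEUTRZU|7

Derivation:
After op 1 (end): buf='KEUTRZB' cursor=7
After op 2 (end): buf='KEUTRZB' cursor=7
After op 3 (delete): buf='KEUTRZB' cursor=7
After op 4 (end): buf='KEUTRZB' cursor=7
After op 5 (backspace): buf='KEUTRZ' cursor=6
After op 6 (insert('U')): buf='KEUTRZU' cursor=7
After op 7 (insert('H')): buf='KEUTRZUH' cursor=8
After op 8 (end): buf='KEUTRZUH' cursor=8
After op 9 (right): buf='KEUTRZUH' cursor=8
After op 10 (left): buf='KEUTRZUH' cursor=7
After op 11 (undo): buf='KEUTRZU' cursor=7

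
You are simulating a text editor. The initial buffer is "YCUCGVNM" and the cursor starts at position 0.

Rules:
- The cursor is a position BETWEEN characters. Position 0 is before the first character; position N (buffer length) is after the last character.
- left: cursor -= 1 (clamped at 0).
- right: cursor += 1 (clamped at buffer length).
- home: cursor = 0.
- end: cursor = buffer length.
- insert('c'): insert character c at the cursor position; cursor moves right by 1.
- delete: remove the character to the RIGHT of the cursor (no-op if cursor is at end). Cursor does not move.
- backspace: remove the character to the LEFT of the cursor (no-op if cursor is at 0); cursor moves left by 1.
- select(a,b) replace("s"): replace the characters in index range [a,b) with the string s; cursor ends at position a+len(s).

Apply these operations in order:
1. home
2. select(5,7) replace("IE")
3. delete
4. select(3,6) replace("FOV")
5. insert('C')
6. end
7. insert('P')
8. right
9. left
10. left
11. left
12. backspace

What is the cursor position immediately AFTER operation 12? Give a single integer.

Answer: 5

Derivation:
After op 1 (home): buf='YCUCGVNM' cursor=0
After op 2 (select(5,7) replace("IE")): buf='YCUCGIEM' cursor=7
After op 3 (delete): buf='YCUCGIE' cursor=7
After op 4 (select(3,6) replace("FOV")): buf='YCUFOVE' cursor=6
After op 5 (insert('C')): buf='YCUFOVCE' cursor=7
After op 6 (end): buf='YCUFOVCE' cursor=8
After op 7 (insert('P')): buf='YCUFOVCEP' cursor=9
After op 8 (right): buf='YCUFOVCEP' cursor=9
After op 9 (left): buf='YCUFOVCEP' cursor=8
After op 10 (left): buf='YCUFOVCEP' cursor=7
After op 11 (left): buf='YCUFOVCEP' cursor=6
After op 12 (backspace): buf='YCUFOCEP' cursor=5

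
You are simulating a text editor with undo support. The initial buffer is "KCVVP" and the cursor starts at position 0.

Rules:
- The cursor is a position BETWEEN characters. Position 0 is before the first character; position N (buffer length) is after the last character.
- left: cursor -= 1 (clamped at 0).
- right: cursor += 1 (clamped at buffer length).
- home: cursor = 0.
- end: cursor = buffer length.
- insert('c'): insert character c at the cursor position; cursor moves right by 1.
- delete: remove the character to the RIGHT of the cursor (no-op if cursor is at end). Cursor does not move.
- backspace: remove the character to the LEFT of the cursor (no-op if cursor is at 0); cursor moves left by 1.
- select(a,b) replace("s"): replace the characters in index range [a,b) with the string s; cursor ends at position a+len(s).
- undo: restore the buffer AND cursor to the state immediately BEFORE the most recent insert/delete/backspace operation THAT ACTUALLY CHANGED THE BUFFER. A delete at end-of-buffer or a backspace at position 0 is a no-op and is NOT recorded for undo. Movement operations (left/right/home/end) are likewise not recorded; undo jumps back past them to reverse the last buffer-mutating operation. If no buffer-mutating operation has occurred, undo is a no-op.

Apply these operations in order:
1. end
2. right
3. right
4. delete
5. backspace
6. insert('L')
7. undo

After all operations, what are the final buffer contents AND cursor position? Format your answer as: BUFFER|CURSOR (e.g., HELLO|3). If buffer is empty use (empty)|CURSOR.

Answer: KCVV|4

Derivation:
After op 1 (end): buf='KCVVP' cursor=5
After op 2 (right): buf='KCVVP' cursor=5
After op 3 (right): buf='KCVVP' cursor=5
After op 4 (delete): buf='KCVVP' cursor=5
After op 5 (backspace): buf='KCVV' cursor=4
After op 6 (insert('L')): buf='KCVVL' cursor=5
After op 7 (undo): buf='KCVV' cursor=4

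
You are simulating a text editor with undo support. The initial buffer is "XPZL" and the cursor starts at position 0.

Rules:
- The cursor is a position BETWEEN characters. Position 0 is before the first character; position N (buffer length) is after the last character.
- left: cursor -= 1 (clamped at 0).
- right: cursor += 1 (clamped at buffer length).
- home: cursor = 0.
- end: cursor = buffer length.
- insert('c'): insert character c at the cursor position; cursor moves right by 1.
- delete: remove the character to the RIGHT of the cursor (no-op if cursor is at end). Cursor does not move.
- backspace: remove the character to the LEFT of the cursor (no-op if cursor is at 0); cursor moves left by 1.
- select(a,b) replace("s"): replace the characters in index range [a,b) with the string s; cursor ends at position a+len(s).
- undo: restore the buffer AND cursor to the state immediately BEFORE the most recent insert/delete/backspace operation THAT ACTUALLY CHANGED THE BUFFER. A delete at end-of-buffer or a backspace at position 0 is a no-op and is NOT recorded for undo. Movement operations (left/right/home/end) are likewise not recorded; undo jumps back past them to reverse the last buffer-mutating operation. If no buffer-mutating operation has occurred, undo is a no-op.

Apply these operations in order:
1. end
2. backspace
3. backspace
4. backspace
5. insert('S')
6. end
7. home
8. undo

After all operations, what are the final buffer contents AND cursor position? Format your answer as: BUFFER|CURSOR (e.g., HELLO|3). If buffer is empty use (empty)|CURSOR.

Answer: X|1

Derivation:
After op 1 (end): buf='XPZL' cursor=4
After op 2 (backspace): buf='XPZ' cursor=3
After op 3 (backspace): buf='XP' cursor=2
After op 4 (backspace): buf='X' cursor=1
After op 5 (insert('S')): buf='XS' cursor=2
After op 6 (end): buf='XS' cursor=2
After op 7 (home): buf='XS' cursor=0
After op 8 (undo): buf='X' cursor=1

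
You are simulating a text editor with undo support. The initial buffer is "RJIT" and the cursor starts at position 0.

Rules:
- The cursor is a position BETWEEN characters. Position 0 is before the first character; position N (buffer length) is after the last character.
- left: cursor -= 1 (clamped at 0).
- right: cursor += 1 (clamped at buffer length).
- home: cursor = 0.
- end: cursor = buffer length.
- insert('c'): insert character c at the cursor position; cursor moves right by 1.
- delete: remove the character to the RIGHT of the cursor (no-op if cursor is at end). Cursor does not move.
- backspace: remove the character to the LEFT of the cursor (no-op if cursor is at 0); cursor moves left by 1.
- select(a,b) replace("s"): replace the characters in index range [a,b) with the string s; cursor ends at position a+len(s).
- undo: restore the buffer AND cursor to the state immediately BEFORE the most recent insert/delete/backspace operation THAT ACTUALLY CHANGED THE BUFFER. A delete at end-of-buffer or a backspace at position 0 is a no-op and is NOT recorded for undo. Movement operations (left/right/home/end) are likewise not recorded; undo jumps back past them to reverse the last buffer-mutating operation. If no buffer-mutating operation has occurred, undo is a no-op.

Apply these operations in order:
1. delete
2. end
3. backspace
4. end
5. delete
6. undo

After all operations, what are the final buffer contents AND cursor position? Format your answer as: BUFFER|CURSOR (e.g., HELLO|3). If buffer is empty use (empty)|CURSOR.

After op 1 (delete): buf='JIT' cursor=0
After op 2 (end): buf='JIT' cursor=3
After op 3 (backspace): buf='JI' cursor=2
After op 4 (end): buf='JI' cursor=2
After op 5 (delete): buf='JI' cursor=2
After op 6 (undo): buf='JIT' cursor=3

Answer: JIT|3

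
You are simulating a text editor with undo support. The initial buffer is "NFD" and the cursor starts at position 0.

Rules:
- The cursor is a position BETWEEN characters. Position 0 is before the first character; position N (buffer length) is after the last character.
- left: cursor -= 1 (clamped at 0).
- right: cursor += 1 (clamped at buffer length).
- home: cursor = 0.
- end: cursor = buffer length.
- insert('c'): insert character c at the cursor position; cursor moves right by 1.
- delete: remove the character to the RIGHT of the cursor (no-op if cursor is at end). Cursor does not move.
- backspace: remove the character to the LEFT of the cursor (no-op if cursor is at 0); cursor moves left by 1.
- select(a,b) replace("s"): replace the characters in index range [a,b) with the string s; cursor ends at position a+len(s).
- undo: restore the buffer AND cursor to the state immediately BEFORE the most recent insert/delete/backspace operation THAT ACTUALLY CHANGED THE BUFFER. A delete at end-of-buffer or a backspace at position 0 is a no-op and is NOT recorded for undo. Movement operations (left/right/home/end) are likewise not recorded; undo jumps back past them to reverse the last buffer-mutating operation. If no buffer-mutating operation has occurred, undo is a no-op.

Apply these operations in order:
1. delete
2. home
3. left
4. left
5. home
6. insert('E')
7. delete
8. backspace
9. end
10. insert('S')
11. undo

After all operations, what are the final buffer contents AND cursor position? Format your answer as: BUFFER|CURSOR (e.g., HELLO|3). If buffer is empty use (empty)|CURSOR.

Answer: D|1

Derivation:
After op 1 (delete): buf='FD' cursor=0
After op 2 (home): buf='FD' cursor=0
After op 3 (left): buf='FD' cursor=0
After op 4 (left): buf='FD' cursor=0
After op 5 (home): buf='FD' cursor=0
After op 6 (insert('E')): buf='EFD' cursor=1
After op 7 (delete): buf='ED' cursor=1
After op 8 (backspace): buf='D' cursor=0
After op 9 (end): buf='D' cursor=1
After op 10 (insert('S')): buf='DS' cursor=2
After op 11 (undo): buf='D' cursor=1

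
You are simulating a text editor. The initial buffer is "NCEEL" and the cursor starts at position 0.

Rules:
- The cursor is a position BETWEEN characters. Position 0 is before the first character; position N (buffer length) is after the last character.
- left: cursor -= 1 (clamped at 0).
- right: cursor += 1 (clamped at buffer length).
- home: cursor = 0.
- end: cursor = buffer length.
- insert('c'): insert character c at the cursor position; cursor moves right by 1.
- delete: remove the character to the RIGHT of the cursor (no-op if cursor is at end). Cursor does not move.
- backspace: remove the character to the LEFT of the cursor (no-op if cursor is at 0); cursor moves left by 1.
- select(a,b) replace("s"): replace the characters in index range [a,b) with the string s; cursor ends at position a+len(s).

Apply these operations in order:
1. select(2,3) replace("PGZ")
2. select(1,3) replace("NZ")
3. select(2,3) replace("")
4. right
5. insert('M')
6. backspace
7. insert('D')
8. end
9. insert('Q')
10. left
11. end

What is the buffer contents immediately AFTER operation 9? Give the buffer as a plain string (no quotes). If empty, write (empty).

After op 1 (select(2,3) replace("PGZ")): buf='NCPGZEL' cursor=5
After op 2 (select(1,3) replace("NZ")): buf='NNZGZEL' cursor=3
After op 3 (select(2,3) replace("")): buf='NNGZEL' cursor=2
After op 4 (right): buf='NNGZEL' cursor=3
After op 5 (insert('M')): buf='NNGMZEL' cursor=4
After op 6 (backspace): buf='NNGZEL' cursor=3
After op 7 (insert('D')): buf='NNGDZEL' cursor=4
After op 8 (end): buf='NNGDZEL' cursor=7
After op 9 (insert('Q')): buf='NNGDZELQ' cursor=8

Answer: NNGDZELQ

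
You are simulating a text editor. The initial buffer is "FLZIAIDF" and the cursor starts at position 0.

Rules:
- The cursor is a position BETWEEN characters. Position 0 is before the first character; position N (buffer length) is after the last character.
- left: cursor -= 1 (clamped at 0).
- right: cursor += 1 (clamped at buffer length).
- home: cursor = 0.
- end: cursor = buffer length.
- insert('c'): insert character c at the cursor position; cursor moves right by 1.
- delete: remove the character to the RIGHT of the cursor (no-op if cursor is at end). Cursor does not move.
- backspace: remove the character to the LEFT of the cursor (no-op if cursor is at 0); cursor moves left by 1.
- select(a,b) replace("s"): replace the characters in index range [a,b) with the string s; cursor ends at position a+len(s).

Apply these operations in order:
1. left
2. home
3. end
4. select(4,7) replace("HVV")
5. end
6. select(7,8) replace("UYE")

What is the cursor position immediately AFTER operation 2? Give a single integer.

After op 1 (left): buf='FLZIAIDF' cursor=0
After op 2 (home): buf='FLZIAIDF' cursor=0

Answer: 0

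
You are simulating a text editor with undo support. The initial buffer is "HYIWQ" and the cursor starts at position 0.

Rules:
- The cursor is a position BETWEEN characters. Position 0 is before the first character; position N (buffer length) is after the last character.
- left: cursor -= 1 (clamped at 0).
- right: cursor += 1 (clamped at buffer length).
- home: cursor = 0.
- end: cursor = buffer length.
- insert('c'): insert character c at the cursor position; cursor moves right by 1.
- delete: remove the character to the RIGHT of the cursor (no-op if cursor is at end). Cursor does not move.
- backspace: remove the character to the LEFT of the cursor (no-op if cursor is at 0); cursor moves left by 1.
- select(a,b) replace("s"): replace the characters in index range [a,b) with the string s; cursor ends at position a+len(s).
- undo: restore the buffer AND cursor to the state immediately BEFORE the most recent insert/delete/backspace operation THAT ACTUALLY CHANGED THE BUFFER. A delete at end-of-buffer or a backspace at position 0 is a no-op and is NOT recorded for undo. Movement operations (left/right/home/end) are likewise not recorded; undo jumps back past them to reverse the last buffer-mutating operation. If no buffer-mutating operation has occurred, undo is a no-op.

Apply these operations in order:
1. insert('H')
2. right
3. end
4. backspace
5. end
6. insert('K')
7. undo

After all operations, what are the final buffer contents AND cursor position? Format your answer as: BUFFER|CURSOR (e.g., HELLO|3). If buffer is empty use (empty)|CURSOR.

Answer: HHYIW|5

Derivation:
After op 1 (insert('H')): buf='HHYIWQ' cursor=1
After op 2 (right): buf='HHYIWQ' cursor=2
After op 3 (end): buf='HHYIWQ' cursor=6
After op 4 (backspace): buf='HHYIW' cursor=5
After op 5 (end): buf='HHYIW' cursor=5
After op 6 (insert('K')): buf='HHYIWK' cursor=6
After op 7 (undo): buf='HHYIW' cursor=5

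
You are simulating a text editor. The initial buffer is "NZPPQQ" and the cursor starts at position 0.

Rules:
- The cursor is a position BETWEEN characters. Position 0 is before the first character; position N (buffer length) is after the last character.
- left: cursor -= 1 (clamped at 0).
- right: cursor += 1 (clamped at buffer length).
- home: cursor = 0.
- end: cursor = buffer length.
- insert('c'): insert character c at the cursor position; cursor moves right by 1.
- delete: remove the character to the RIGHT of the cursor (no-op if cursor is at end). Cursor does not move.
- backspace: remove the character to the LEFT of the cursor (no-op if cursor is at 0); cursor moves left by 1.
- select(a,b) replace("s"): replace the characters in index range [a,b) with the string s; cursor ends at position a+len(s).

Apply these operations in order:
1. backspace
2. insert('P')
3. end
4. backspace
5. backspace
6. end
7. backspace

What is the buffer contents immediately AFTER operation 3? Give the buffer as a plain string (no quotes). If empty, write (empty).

After op 1 (backspace): buf='NZPPQQ' cursor=0
After op 2 (insert('P')): buf='PNZPPQQ' cursor=1
After op 3 (end): buf='PNZPPQQ' cursor=7

Answer: PNZPPQQ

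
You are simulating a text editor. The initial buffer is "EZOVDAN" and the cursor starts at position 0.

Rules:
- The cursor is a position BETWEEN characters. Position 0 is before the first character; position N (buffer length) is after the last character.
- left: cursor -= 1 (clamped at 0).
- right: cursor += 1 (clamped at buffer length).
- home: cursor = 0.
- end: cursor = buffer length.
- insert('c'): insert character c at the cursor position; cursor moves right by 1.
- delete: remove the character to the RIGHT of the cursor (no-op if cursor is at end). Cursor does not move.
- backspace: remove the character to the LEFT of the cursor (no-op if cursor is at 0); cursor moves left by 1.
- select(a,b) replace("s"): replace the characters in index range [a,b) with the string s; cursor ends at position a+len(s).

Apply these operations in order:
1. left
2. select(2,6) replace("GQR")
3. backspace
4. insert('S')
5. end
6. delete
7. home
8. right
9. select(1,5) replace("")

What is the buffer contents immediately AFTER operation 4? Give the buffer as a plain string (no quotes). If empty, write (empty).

After op 1 (left): buf='EZOVDAN' cursor=0
After op 2 (select(2,6) replace("GQR")): buf='EZGQRN' cursor=5
After op 3 (backspace): buf='EZGQN' cursor=4
After op 4 (insert('S')): buf='EZGQSN' cursor=5

Answer: EZGQSN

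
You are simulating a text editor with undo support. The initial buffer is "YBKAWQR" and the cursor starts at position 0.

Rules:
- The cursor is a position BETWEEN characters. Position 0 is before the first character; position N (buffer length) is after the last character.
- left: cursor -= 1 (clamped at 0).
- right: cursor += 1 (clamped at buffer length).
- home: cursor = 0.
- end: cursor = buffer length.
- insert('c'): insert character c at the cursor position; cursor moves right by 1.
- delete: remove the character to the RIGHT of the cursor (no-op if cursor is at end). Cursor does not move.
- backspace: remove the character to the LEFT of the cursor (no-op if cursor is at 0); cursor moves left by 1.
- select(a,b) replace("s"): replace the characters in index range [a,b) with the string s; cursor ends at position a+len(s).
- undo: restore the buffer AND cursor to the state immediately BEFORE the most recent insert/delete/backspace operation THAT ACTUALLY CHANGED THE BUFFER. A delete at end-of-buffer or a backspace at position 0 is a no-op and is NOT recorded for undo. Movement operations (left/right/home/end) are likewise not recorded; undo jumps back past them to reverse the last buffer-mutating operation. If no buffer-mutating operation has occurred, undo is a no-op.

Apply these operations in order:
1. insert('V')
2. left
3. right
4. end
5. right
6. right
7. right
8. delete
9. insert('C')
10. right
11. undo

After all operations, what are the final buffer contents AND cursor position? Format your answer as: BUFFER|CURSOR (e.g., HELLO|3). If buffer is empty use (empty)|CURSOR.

After op 1 (insert('V')): buf='VYBKAWQR' cursor=1
After op 2 (left): buf='VYBKAWQR' cursor=0
After op 3 (right): buf='VYBKAWQR' cursor=1
After op 4 (end): buf='VYBKAWQR' cursor=8
After op 5 (right): buf='VYBKAWQR' cursor=8
After op 6 (right): buf='VYBKAWQR' cursor=8
After op 7 (right): buf='VYBKAWQR' cursor=8
After op 8 (delete): buf='VYBKAWQR' cursor=8
After op 9 (insert('C')): buf='VYBKAWQRC' cursor=9
After op 10 (right): buf='VYBKAWQRC' cursor=9
After op 11 (undo): buf='VYBKAWQR' cursor=8

Answer: VYBKAWQR|8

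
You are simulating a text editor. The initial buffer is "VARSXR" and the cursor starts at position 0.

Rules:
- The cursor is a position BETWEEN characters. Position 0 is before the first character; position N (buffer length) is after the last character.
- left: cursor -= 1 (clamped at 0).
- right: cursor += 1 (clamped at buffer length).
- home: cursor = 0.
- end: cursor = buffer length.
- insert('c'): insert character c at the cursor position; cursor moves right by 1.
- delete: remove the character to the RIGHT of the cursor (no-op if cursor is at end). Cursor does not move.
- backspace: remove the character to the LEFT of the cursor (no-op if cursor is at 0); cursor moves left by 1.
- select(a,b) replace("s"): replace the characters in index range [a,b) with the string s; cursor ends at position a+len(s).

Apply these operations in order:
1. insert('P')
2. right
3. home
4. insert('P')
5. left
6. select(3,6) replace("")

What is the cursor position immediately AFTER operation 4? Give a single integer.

After op 1 (insert('P')): buf='PVARSXR' cursor=1
After op 2 (right): buf='PVARSXR' cursor=2
After op 3 (home): buf='PVARSXR' cursor=0
After op 4 (insert('P')): buf='PPVARSXR' cursor=1

Answer: 1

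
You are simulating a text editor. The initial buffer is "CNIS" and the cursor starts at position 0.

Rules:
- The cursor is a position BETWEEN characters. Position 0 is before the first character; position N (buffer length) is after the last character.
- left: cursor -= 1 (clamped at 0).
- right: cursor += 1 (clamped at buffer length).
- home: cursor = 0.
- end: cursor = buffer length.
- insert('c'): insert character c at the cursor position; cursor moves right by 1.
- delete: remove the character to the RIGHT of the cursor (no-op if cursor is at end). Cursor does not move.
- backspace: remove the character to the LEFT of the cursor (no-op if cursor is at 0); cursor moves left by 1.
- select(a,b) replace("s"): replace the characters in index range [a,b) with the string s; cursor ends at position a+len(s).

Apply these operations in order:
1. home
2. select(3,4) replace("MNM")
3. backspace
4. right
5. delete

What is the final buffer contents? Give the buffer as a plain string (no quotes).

Answer: CNIMN

Derivation:
After op 1 (home): buf='CNIS' cursor=0
After op 2 (select(3,4) replace("MNM")): buf='CNIMNM' cursor=6
After op 3 (backspace): buf='CNIMN' cursor=5
After op 4 (right): buf='CNIMN' cursor=5
After op 5 (delete): buf='CNIMN' cursor=5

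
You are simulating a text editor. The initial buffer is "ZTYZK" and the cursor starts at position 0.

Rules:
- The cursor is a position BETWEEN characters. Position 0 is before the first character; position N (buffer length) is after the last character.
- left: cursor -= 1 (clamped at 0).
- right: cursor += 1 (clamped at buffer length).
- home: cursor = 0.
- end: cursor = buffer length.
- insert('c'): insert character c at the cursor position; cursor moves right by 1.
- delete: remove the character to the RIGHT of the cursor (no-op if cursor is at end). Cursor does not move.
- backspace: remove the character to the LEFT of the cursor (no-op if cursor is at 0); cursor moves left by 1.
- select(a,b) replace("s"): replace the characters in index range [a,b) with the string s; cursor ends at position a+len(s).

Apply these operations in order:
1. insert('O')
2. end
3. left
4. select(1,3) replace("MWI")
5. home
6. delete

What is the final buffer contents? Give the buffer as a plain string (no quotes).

Answer: MWIYZK

Derivation:
After op 1 (insert('O')): buf='OZTYZK' cursor=1
After op 2 (end): buf='OZTYZK' cursor=6
After op 3 (left): buf='OZTYZK' cursor=5
After op 4 (select(1,3) replace("MWI")): buf='OMWIYZK' cursor=4
After op 5 (home): buf='OMWIYZK' cursor=0
After op 6 (delete): buf='MWIYZK' cursor=0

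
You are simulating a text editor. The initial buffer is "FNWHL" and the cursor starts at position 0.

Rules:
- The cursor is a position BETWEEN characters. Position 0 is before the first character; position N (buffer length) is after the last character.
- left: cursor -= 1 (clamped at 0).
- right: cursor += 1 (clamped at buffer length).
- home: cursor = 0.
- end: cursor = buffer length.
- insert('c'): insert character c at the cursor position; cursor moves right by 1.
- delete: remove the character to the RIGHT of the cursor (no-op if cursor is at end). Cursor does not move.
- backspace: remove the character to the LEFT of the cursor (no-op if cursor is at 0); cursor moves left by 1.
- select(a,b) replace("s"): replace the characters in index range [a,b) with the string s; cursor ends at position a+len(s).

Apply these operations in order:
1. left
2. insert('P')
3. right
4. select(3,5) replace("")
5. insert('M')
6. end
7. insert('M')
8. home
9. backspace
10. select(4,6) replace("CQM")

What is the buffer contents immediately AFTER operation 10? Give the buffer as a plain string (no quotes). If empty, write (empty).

After op 1 (left): buf='FNWHL' cursor=0
After op 2 (insert('P')): buf='PFNWHL' cursor=1
After op 3 (right): buf='PFNWHL' cursor=2
After op 4 (select(3,5) replace("")): buf='PFNL' cursor=3
After op 5 (insert('M')): buf='PFNML' cursor=4
After op 6 (end): buf='PFNML' cursor=5
After op 7 (insert('M')): buf='PFNMLM' cursor=6
After op 8 (home): buf='PFNMLM' cursor=0
After op 9 (backspace): buf='PFNMLM' cursor=0
After op 10 (select(4,6) replace("CQM")): buf='PFNMCQM' cursor=7

Answer: PFNMCQM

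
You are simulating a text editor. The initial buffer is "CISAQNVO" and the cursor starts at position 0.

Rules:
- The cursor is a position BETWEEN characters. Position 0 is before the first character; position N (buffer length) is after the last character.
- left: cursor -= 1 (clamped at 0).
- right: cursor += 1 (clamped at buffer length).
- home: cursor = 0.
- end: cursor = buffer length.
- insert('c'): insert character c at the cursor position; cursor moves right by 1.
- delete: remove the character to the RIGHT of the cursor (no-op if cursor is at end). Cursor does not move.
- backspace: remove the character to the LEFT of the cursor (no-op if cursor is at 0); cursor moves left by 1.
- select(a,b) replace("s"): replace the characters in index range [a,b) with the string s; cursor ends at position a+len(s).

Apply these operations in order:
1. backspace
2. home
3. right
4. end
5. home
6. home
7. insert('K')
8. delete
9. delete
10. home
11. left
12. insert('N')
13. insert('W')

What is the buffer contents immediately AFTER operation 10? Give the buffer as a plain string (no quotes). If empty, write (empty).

After op 1 (backspace): buf='CISAQNVO' cursor=0
After op 2 (home): buf='CISAQNVO' cursor=0
After op 3 (right): buf='CISAQNVO' cursor=1
After op 4 (end): buf='CISAQNVO' cursor=8
After op 5 (home): buf='CISAQNVO' cursor=0
After op 6 (home): buf='CISAQNVO' cursor=0
After op 7 (insert('K')): buf='KCISAQNVO' cursor=1
After op 8 (delete): buf='KISAQNVO' cursor=1
After op 9 (delete): buf='KSAQNVO' cursor=1
After op 10 (home): buf='KSAQNVO' cursor=0

Answer: KSAQNVO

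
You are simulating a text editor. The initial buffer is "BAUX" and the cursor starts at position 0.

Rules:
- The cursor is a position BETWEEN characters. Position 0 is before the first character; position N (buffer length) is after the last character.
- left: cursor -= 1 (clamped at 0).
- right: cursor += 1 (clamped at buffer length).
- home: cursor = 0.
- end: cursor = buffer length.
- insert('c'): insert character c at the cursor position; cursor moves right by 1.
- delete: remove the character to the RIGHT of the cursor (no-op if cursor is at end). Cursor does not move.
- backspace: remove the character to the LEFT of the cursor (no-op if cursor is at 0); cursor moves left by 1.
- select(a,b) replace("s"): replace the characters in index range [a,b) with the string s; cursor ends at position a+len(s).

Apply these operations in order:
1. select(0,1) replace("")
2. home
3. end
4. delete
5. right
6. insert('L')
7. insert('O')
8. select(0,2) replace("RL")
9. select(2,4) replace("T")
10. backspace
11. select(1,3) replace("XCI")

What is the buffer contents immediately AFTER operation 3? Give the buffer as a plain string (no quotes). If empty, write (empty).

Answer: AUX

Derivation:
After op 1 (select(0,1) replace("")): buf='AUX' cursor=0
After op 2 (home): buf='AUX' cursor=0
After op 3 (end): buf='AUX' cursor=3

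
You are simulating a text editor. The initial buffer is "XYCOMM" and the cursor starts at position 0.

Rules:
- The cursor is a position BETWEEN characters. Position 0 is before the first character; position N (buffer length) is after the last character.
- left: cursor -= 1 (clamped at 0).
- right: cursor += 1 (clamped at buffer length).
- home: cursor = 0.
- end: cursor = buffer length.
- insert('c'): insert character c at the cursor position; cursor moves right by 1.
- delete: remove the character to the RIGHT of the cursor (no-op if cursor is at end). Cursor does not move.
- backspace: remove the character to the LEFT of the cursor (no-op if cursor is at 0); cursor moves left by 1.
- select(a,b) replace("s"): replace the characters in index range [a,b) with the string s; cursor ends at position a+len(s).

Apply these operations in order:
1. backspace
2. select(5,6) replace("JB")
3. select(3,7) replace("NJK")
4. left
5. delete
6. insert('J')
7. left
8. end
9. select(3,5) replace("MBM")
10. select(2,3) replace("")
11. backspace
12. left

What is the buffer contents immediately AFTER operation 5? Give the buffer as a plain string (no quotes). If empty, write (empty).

Answer: XYCNJ

Derivation:
After op 1 (backspace): buf='XYCOMM' cursor=0
After op 2 (select(5,6) replace("JB")): buf='XYCOMJB' cursor=7
After op 3 (select(3,7) replace("NJK")): buf='XYCNJK' cursor=6
After op 4 (left): buf='XYCNJK' cursor=5
After op 5 (delete): buf='XYCNJ' cursor=5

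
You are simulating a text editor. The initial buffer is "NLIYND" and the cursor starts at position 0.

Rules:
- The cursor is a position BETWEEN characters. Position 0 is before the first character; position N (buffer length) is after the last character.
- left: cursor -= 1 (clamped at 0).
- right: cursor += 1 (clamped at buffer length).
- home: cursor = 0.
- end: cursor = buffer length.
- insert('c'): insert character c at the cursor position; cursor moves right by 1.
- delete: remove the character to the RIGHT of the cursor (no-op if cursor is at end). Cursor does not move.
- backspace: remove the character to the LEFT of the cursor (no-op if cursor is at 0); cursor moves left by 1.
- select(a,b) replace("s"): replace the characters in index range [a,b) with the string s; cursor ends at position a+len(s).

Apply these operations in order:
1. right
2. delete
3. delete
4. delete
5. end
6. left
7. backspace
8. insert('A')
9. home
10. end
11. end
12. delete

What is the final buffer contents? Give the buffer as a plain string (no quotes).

Answer: NAD

Derivation:
After op 1 (right): buf='NLIYND' cursor=1
After op 2 (delete): buf='NIYND' cursor=1
After op 3 (delete): buf='NYND' cursor=1
After op 4 (delete): buf='NND' cursor=1
After op 5 (end): buf='NND' cursor=3
After op 6 (left): buf='NND' cursor=2
After op 7 (backspace): buf='ND' cursor=1
After op 8 (insert('A')): buf='NAD' cursor=2
After op 9 (home): buf='NAD' cursor=0
After op 10 (end): buf='NAD' cursor=3
After op 11 (end): buf='NAD' cursor=3
After op 12 (delete): buf='NAD' cursor=3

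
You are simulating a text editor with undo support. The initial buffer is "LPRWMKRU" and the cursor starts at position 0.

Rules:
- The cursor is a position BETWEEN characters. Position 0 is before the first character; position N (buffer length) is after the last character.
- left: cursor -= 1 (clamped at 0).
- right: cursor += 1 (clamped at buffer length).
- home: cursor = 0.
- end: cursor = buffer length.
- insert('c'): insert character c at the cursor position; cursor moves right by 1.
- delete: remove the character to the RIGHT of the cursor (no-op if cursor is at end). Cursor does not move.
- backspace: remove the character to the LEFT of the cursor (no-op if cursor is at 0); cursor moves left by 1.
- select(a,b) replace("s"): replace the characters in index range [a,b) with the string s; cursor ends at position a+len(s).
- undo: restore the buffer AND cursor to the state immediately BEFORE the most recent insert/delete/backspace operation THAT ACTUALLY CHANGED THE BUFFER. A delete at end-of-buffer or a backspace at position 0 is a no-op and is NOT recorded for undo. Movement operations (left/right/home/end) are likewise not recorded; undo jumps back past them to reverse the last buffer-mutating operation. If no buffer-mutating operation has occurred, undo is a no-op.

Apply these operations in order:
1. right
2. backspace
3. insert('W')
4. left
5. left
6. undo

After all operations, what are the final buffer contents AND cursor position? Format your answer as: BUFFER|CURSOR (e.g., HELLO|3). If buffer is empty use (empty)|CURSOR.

After op 1 (right): buf='LPRWMKRU' cursor=1
After op 2 (backspace): buf='PRWMKRU' cursor=0
After op 3 (insert('W')): buf='WPRWMKRU' cursor=1
After op 4 (left): buf='WPRWMKRU' cursor=0
After op 5 (left): buf='WPRWMKRU' cursor=0
After op 6 (undo): buf='PRWMKRU' cursor=0

Answer: PRWMKRU|0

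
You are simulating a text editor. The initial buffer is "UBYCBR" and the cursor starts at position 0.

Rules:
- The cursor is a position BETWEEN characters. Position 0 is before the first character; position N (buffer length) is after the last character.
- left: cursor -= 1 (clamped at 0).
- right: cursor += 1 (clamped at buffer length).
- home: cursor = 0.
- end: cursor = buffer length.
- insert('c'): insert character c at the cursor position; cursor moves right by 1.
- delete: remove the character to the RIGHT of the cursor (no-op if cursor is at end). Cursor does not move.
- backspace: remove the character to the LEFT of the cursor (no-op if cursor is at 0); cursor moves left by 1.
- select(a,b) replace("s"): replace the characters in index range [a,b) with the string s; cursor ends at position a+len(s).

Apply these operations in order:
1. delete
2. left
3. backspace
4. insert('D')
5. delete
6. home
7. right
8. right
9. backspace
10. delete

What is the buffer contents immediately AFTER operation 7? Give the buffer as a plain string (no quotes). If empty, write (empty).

Answer: DYCBR

Derivation:
After op 1 (delete): buf='BYCBR' cursor=0
After op 2 (left): buf='BYCBR' cursor=0
After op 3 (backspace): buf='BYCBR' cursor=0
After op 4 (insert('D')): buf='DBYCBR' cursor=1
After op 5 (delete): buf='DYCBR' cursor=1
After op 6 (home): buf='DYCBR' cursor=0
After op 7 (right): buf='DYCBR' cursor=1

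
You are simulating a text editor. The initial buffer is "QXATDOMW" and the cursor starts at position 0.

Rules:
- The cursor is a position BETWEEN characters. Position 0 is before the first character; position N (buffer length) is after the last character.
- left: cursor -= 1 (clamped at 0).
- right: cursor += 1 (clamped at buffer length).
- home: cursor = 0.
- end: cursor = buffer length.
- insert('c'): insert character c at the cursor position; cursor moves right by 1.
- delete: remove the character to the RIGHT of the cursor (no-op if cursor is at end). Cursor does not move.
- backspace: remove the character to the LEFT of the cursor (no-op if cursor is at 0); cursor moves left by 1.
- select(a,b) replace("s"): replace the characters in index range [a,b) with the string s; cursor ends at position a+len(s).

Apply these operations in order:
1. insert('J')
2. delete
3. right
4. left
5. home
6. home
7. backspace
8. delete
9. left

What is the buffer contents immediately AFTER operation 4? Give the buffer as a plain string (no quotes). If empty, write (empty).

Answer: JXATDOMW

Derivation:
After op 1 (insert('J')): buf='JQXATDOMW' cursor=1
After op 2 (delete): buf='JXATDOMW' cursor=1
After op 3 (right): buf='JXATDOMW' cursor=2
After op 4 (left): buf='JXATDOMW' cursor=1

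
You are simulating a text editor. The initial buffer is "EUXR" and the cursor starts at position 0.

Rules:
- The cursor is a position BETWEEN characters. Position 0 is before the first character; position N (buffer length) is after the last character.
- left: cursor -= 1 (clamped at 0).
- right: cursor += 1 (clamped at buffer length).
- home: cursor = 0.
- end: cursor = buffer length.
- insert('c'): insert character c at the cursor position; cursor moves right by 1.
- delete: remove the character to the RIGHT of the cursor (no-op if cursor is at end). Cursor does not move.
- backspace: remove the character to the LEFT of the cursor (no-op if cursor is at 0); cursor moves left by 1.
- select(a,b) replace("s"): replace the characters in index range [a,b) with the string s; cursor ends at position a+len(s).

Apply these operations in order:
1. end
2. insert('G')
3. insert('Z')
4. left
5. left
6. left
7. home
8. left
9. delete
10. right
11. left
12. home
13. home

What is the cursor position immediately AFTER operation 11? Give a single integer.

After op 1 (end): buf='EUXR' cursor=4
After op 2 (insert('G')): buf='EUXRG' cursor=5
After op 3 (insert('Z')): buf='EUXRGZ' cursor=6
After op 4 (left): buf='EUXRGZ' cursor=5
After op 5 (left): buf='EUXRGZ' cursor=4
After op 6 (left): buf='EUXRGZ' cursor=3
After op 7 (home): buf='EUXRGZ' cursor=0
After op 8 (left): buf='EUXRGZ' cursor=0
After op 9 (delete): buf='UXRGZ' cursor=0
After op 10 (right): buf='UXRGZ' cursor=1
After op 11 (left): buf='UXRGZ' cursor=0

Answer: 0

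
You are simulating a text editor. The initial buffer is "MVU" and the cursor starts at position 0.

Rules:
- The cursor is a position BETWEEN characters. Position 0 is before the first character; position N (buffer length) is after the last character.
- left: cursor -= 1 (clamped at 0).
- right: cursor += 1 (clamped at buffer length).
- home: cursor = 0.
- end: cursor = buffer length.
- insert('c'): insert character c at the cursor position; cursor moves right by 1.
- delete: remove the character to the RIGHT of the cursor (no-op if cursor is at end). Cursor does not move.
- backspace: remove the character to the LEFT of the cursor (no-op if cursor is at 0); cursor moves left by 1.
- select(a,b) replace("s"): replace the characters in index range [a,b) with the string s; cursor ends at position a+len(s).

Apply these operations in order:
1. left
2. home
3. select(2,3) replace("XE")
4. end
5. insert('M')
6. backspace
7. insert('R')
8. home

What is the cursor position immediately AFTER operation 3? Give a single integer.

After op 1 (left): buf='MVU' cursor=0
After op 2 (home): buf='MVU' cursor=0
After op 3 (select(2,3) replace("XE")): buf='MVXE' cursor=4

Answer: 4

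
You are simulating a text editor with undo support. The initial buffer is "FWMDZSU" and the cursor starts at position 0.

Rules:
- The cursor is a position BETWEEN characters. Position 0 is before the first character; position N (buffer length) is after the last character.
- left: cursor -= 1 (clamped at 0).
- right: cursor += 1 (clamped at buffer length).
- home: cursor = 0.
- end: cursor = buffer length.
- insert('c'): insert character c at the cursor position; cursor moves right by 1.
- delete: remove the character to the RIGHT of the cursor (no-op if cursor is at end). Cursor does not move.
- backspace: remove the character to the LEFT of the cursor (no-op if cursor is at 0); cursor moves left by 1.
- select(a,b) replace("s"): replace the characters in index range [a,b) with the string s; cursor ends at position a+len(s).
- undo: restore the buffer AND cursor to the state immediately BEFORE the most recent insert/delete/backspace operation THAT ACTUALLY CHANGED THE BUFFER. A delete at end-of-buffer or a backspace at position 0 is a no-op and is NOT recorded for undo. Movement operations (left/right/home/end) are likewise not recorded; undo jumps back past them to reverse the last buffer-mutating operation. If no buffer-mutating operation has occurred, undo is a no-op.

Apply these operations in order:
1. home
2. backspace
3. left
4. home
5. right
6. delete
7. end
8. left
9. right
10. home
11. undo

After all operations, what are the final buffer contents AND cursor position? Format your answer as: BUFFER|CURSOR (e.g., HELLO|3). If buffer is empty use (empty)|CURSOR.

Answer: FWMDZSU|1

Derivation:
After op 1 (home): buf='FWMDZSU' cursor=0
After op 2 (backspace): buf='FWMDZSU' cursor=0
After op 3 (left): buf='FWMDZSU' cursor=0
After op 4 (home): buf='FWMDZSU' cursor=0
After op 5 (right): buf='FWMDZSU' cursor=1
After op 6 (delete): buf='FMDZSU' cursor=1
After op 7 (end): buf='FMDZSU' cursor=6
After op 8 (left): buf='FMDZSU' cursor=5
After op 9 (right): buf='FMDZSU' cursor=6
After op 10 (home): buf='FMDZSU' cursor=0
After op 11 (undo): buf='FWMDZSU' cursor=1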